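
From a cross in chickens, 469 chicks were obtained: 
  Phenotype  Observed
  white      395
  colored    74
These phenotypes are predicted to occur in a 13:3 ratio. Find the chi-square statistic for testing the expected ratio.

2.719

Total ratio parts = 16. Expected numbers out of 469:
  white: 469 × 13/16 = 381.0625
  colored: 469 × 3/16 = 87.9375
χ² = Σ (O − E)² / E
  white: (395 − 381.0625)² / 381.0625 = 0.5098
  colored: (74 − 87.9375)² / 87.9375 = 2.2090
χ² = 0.5098 + 2.2090 = 2.7188 ≈ 2.719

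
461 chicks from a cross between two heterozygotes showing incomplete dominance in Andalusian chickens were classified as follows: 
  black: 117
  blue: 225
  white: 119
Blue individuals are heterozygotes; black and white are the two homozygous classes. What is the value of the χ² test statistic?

0.280

With incomplete dominance, a heterozygote × heterozygote cross gives a 1:2:1 phenotypic ratio.
The 1:2:1 ratio has 4 parts, so with N = 461 the expected counts are:
  black: 461 × 1/4 = 115.25
  blue: 461 × 2/4 = 230.5
  white: 461 × 1/4 = 115.25
χ² = Σ (O − E)² / E
  black: (117 − 115.25)² / 115.25 = 0.0266
  blue: (225 − 230.5)² / 230.5 = 0.1312
  white: (119 − 115.25)² / 115.25 = 0.1220
χ² = 0.0266 + 0.1312 + 0.1220 = 0.2798 ≈ 0.280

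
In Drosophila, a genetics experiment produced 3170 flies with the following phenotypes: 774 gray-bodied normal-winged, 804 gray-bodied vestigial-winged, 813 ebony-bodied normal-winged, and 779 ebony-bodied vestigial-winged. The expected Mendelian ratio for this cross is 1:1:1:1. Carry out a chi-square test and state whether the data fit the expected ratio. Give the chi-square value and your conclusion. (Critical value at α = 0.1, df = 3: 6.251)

1.359; consistent

Expected counts for N = 3170 under a 1:1:1:1 ratio (total parts = 4):
  gray-bodied normal-winged: 3170 × 1/4 = 792.5
  gray-bodied vestigial-winged: 3170 × 1/4 = 792.5
  ebony-bodied normal-winged: 3170 × 1/4 = 792.5
  ebony-bodied vestigial-winged: 3170 × 1/4 = 792.5
χ² = Σ (O − E)² / E
  gray-bodied normal-winged: (774 − 792.5)² / 792.5 = 0.4319
  gray-bodied vestigial-winged: (804 − 792.5)² / 792.5 = 0.1669
  ebony-bodied normal-winged: (813 − 792.5)² / 792.5 = 0.5303
  ebony-bodied vestigial-winged: (779 − 792.5)² / 792.5 = 0.2300
χ² = 0.4319 + 0.1669 + 0.5303 + 0.2300 = 1.3591 ≈ 1.359
Degrees of freedom = 4 − 1 = 3; critical value at α = 0.1 is 6.251.
Since 1.359 < 6.251, we fail to reject the null hypothesis — the data are consistent with the 1:1:1:1 ratio.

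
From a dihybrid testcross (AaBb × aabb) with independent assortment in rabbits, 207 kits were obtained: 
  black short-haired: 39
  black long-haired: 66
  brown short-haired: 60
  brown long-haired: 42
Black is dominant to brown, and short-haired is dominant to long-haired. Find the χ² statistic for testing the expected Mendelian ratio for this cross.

10.217

A dihybrid testcross with independent assortment gives a 1:1:1:1 ratio.
Under the 1:1:1:1 hypothesis (Σ ratio = 4, N = 207):
  black short-haired: 207 × 1/4 = 51.75
  black long-haired: 207 × 1/4 = 51.75
  brown short-haired: 207 × 1/4 = 51.75
  brown long-haired: 207 × 1/4 = 51.75
χ² = Σ (O − E)² / E
  black short-haired: (39 − 51.75)² / 51.75 = 3.1413
  black long-haired: (66 − 51.75)² / 51.75 = 3.9239
  brown short-haired: (60 − 51.75)² / 51.75 = 1.3152
  brown long-haired: (42 − 51.75)² / 51.75 = 1.8370
χ² = 3.1413 + 3.9239 + 1.3152 + 1.8370 = 10.2174 ≈ 10.217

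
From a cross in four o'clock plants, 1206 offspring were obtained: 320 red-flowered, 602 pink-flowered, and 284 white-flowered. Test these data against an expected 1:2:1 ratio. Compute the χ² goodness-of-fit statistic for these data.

Expected counts for N = 1206 under a 1:2:1 ratio (total parts = 4):
  red-flowered: 1206 × 1/4 = 301.5
  pink-flowered: 1206 × 2/4 = 603
  white-flowered: 1206 × 1/4 = 301.5
χ² = Σ (O − E)² / E
  red-flowered: (320 − 301.5)² / 301.5 = 1.1352
  pink-flowered: (602 − 603)² / 603 = 0.0017
  white-flowered: (284 − 301.5)² / 301.5 = 1.0158
χ² = 1.1352 + 0.0017 + 1.0158 = 2.1527 ≈ 2.153

2.153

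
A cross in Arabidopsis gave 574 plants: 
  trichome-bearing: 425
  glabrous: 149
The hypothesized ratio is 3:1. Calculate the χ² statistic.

Expected counts for N = 574 under a 3:1 ratio (total parts = 4):
  trichome-bearing: 574 × 3/4 = 430.5
  glabrous: 574 × 1/4 = 143.5
χ² = Σ (O − E)² / E
  trichome-bearing: (425 − 430.5)² / 430.5 = 0.0703
  glabrous: (149 − 143.5)² / 143.5 = 0.2108
χ² = 0.0703 + 0.2108 = 0.2811 ≈ 0.281

0.281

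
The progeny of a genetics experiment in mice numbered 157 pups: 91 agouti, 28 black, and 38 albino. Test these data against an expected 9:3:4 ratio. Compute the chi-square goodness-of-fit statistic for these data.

0.192

Expected counts for N = 157 under a 9:3:4 ratio (total parts = 16):
  agouti: 157 × 9/16 = 88.3125
  black: 157 × 3/16 = 29.4375
  albino: 157 × 4/16 = 39.25
χ² = Σ (O − E)² / E
  agouti: (91 − 88.3125)² / 88.3125 = 0.0818
  black: (28 − 29.4375)² / 29.4375 = 0.0702
  albino: (38 − 39.25)² / 39.25 = 0.0398
χ² = 0.0818 + 0.0702 + 0.0398 = 0.1918 ≈ 0.192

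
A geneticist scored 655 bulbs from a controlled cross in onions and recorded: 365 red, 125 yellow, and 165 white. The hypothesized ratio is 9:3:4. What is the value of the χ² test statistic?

0.081

The 9:3:4 ratio has 16 parts, so with N = 655 the expected counts are:
  red: 655 × 9/16 = 368.4375
  yellow: 655 × 3/16 = 122.8125
  white: 655 × 4/16 = 163.75
χ² = Σ (O − E)² / E
  red: (365 − 368.4375)² / 368.4375 = 0.0321
  yellow: (125 − 122.8125)² / 122.8125 = 0.0390
  white: (165 − 163.75)² / 163.75 = 0.0095
χ² = 0.0321 + 0.0390 + 0.0095 = 0.0806 ≈ 0.081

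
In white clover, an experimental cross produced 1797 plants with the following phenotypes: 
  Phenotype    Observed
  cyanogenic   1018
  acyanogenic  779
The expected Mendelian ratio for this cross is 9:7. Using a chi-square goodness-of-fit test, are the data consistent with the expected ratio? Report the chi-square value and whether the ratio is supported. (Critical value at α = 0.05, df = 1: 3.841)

Expected counts for N = 1797 under a 9:7 ratio (total parts = 16):
  cyanogenic: 1797 × 9/16 = 1010.8125
  acyanogenic: 1797 × 7/16 = 786.1875
χ² = Σ (O − E)² / E
  cyanogenic: (1018 − 1010.8125)² / 1010.8125 = 0.0511
  acyanogenic: (779 − 786.1875)² / 786.1875 = 0.0657
χ² = 0.0511 + 0.0657 = 0.1168 ≈ 0.117
Degrees of freedom = 2 − 1 = 1; critical value at α = 0.05 is 3.841.
Since 0.117 < 3.841, we fail to reject the null hypothesis — the data are consistent with the 9:7 ratio.

0.117; consistent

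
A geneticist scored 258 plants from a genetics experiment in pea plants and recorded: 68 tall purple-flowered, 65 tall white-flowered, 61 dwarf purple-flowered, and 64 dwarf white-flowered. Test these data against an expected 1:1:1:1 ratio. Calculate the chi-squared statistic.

0.388

Under the 1:1:1:1 hypothesis (Σ ratio = 4, N = 258):
  tall purple-flowered: 258 × 1/4 = 64.5
  tall white-flowered: 258 × 1/4 = 64.5
  dwarf purple-flowered: 258 × 1/4 = 64.5
  dwarf white-flowered: 258 × 1/4 = 64.5
χ² = Σ (O − E)² / E
  tall purple-flowered: (68 − 64.5)² / 64.5 = 0.1899
  tall white-flowered: (65 − 64.5)² / 64.5 = 0.0039
  dwarf purple-flowered: (61 − 64.5)² / 64.5 = 0.1899
  dwarf white-flowered: (64 − 64.5)² / 64.5 = 0.0039
χ² = 0.1899 + 0.0039 + 0.1899 + 0.0039 = 0.3876 ≈ 0.388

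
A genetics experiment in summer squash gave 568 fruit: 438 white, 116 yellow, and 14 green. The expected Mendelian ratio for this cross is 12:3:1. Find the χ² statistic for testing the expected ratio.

Total ratio parts = 16. Expected numbers out of 568:
  white: 568 × 12/16 = 426
  yellow: 568 × 3/16 = 106.5
  green: 568 × 1/16 = 35.5
χ² = Σ (O − E)² / E
  white: (438 − 426)² / 426 = 0.3380
  yellow: (116 − 106.5)² / 106.5 = 0.8474
  green: (14 − 35.5)² / 35.5 = 13.0211
χ² = 0.3380 + 0.8474 + 13.0211 = 14.2065 ≈ 14.207

14.207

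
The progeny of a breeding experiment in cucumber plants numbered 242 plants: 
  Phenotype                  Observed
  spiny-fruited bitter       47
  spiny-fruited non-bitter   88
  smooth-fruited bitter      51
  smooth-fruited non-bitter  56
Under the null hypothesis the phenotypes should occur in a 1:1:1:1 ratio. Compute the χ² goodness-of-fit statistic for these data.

17.339

Total ratio parts = 4. Expected numbers out of 242:
  spiny-fruited bitter: 242 × 1/4 = 60.5
  spiny-fruited non-bitter: 242 × 1/4 = 60.5
  smooth-fruited bitter: 242 × 1/4 = 60.5
  smooth-fruited non-bitter: 242 × 1/4 = 60.5
χ² = Σ (O − E)² / E
  spiny-fruited bitter: (47 − 60.5)² / 60.5 = 3.0124
  spiny-fruited non-bitter: (88 − 60.5)² / 60.5 = 12.5000
  smooth-fruited bitter: (51 − 60.5)² / 60.5 = 1.4917
  smooth-fruited non-bitter: (56 − 60.5)² / 60.5 = 0.3347
χ² = 3.0124 + 12.5000 + 1.4917 + 0.3347 = 17.3388 ≈ 17.339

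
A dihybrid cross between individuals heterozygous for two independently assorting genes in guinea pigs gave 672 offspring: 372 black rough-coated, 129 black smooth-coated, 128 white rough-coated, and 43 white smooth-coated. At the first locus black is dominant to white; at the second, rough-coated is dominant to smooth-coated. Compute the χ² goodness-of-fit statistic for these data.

0.222

A dihybrid F₂ with independent assortment and complete dominance at both loci gives a 9:3:3:1 phenotypic ratio.
The 9:3:3:1 ratio has 16 parts, so with N = 672 the expected counts are:
  black rough-coated: 672 × 9/16 = 378
  black smooth-coated: 672 × 3/16 = 126
  white rough-coated: 672 × 3/16 = 126
  white smooth-coated: 672 × 1/16 = 42
χ² = Σ (O − E)² / E
  black rough-coated: (372 − 378)² / 378 = 0.0952
  black smooth-coated: (129 − 126)² / 126 = 0.0714
  white rough-coated: (128 − 126)² / 126 = 0.0317
  white smooth-coated: (43 − 42)² / 42 = 0.0238
χ² = 0.0952 + 0.0714 + 0.0317 + 0.0238 = 0.2221 ≈ 0.222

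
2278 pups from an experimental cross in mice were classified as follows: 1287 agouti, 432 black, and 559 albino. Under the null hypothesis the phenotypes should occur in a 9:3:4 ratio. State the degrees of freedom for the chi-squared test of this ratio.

2

A goodness-of-fit test with 3 phenotype classes has df = 3 − 1 = 2.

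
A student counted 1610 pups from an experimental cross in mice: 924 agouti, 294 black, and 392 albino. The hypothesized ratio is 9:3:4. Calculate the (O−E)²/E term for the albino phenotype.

0.274

The 9:3:4 ratio has 16 parts, so with N = 1610 the expected counts are:
  agouti: 1610 × 9/16 = 905.625
  black: 1610 × 3/16 = 301.875
  albino: 1610 × 4/16 = 402.5
Contribution of albino: (392 − 402.5)² / 402.5 = 0.2739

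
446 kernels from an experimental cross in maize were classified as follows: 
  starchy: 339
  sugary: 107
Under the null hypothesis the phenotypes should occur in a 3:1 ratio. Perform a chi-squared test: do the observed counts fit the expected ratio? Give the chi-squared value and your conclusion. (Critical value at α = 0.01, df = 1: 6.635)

0.242; consistent

Expected counts for N = 446 under a 3:1 ratio (total parts = 4):
  starchy: 446 × 3/4 = 334.5
  sugary: 446 × 1/4 = 111.5
χ² = Σ (O − E)² / E
  starchy: (339 − 334.5)² / 334.5 = 0.0605
  sugary: (107 − 111.5)² / 111.5 = 0.1816
χ² = 0.0605 + 0.1816 = 0.2421 ≈ 0.242
Degrees of freedom = 2 − 1 = 1; critical value at α = 0.01 is 6.635.
Since 0.242 < 6.635, we fail to reject the null hypothesis — the data are consistent with the 3:1 ratio.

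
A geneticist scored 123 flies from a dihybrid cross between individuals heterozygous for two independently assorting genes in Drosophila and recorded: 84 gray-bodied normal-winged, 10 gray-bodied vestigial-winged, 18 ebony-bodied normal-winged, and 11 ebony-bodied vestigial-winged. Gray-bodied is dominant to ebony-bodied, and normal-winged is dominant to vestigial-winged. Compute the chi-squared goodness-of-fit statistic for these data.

A dihybrid F₂ with independent assortment and complete dominance at both loci gives a 9:3:3:1 phenotypic ratio.
The 9:3:3:1 ratio has 16 parts, so with N = 123 the expected counts are:
  gray-bodied normal-winged: 123 × 9/16 = 69.1875
  gray-bodied vestigial-winged: 123 × 3/16 = 23.0625
  ebony-bodied normal-winged: 123 × 3/16 = 23.0625
  ebony-bodied vestigial-winged: 123 × 1/16 = 7.6875
χ² = Σ (O − E)² / E
  gray-bodied normal-winged: (84 − 69.1875)² / 69.1875 = 3.1712
  gray-bodied vestigial-winged: (10 − 23.0625)² / 23.0625 = 7.3985
  ebony-bodied normal-winged: (18 − 23.0625)² / 23.0625 = 1.1113
  ebony-bodied vestigial-winged: (11 − 7.6875)² / 7.6875 = 1.4273
χ² = 3.1712 + 7.3985 + 1.1113 + 1.4273 = 13.1083 ≈ 13.108

13.108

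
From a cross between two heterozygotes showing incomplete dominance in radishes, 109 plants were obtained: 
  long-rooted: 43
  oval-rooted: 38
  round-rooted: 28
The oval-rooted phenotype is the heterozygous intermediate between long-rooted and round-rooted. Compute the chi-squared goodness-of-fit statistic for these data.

14.119

With incomplete dominance, a heterozygote × heterozygote cross gives a 1:2:1 phenotypic ratio.
The 1:2:1 ratio has 4 parts, so with N = 109 the expected counts are:
  long-rooted: 109 × 1/4 = 27.25
  oval-rooted: 109 × 2/4 = 54.5
  round-rooted: 109 × 1/4 = 27.25
χ² = Σ (O − E)² / E
  long-rooted: (43 − 27.25)² / 27.25 = 9.1032
  oval-rooted: (38 − 54.5)² / 54.5 = 4.9954
  round-rooted: (28 − 27.25)² / 27.25 = 0.0206
χ² = 9.1032 + 4.9954 + 0.0206 = 14.1192 ≈ 14.119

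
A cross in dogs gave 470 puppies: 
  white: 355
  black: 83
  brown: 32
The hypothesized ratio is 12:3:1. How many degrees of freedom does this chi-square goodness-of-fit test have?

A goodness-of-fit test with 3 phenotype classes has df = 3 − 1 = 2.

2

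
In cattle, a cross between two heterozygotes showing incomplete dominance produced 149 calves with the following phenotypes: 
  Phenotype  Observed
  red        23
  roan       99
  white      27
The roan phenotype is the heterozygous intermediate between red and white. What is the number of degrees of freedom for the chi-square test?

With incomplete dominance, a heterozygote × heterozygote cross gives a 1:2:1 phenotypic ratio.
A goodness-of-fit test with 3 phenotype classes has df = 3 − 1 = 2.

2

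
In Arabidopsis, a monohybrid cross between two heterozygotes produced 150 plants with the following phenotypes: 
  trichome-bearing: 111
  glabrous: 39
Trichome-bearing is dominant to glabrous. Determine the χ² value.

For a monohybrid cross between heterozygotes with complete dominance, the expected phenotypic ratio is 3:1.
Under the 3:1 hypothesis (Σ ratio = 4, N = 150):
  trichome-bearing: 150 × 3/4 = 112.5
  glabrous: 150 × 1/4 = 37.5
χ² = Σ (O − E)² / E
  trichome-bearing: (111 − 112.5)² / 112.5 = 0.0200
  glabrous: (39 − 37.5)² / 37.5 = 0.0600
χ² = 0.0200 + 0.0600 = 0.080

0.080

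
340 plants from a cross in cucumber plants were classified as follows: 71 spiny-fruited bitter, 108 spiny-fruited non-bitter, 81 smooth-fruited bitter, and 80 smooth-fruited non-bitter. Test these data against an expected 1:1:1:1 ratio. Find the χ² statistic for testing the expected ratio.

Total ratio parts = 4. Expected numbers out of 340:
  spiny-fruited bitter: 340 × 1/4 = 85
  spiny-fruited non-bitter: 340 × 1/4 = 85
  smooth-fruited bitter: 340 × 1/4 = 85
  smooth-fruited non-bitter: 340 × 1/4 = 85
χ² = Σ (O − E)² / E
  spiny-fruited bitter: (71 − 85)² / 85 = 2.3059
  spiny-fruited non-bitter: (108 − 85)² / 85 = 6.2235
  smooth-fruited bitter: (81 − 85)² / 85 = 0.1882
  smooth-fruited non-bitter: (80 − 85)² / 85 = 0.2941
χ² = 2.3059 + 6.2235 + 0.1882 + 0.2941 = 9.0117 ≈ 9.012

9.012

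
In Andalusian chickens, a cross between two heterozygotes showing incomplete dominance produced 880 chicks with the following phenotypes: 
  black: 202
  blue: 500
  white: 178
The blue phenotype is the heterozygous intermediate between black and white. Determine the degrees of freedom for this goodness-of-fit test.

2

With incomplete dominance, a heterozygote × heterozygote cross gives a 1:2:1 phenotypic ratio.
A goodness-of-fit test with 3 phenotype classes has df = 3 − 1 = 2.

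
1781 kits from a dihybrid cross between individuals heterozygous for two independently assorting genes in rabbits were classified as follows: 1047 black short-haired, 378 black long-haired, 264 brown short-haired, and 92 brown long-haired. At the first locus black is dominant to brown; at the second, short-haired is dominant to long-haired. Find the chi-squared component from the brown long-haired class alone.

A dihybrid F₂ with independent assortment and complete dominance at both loci gives a 9:3:3:1 phenotypic ratio.
Expected counts for N = 1781 under a 9:3:3:1 ratio (total parts = 16):
  black short-haired: 1781 × 9/16 = 1001.8125
  black long-haired: 1781 × 3/16 = 333.9375
  brown short-haired: 1781 × 3/16 = 333.9375
  brown long-haired: 1781 × 1/16 = 111.3125
Contribution of brown long-haired: (92 − 111.3125)² / 111.3125 = 3.3507

3.351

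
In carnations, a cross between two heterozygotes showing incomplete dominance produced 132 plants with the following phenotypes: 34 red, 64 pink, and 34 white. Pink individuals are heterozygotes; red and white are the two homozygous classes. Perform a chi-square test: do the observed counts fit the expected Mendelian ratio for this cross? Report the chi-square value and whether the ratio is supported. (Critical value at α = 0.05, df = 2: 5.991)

0.121; consistent

With incomplete dominance, a heterozygote × heterozygote cross gives a 1:2:1 phenotypic ratio.
Under the 1:2:1 hypothesis (Σ ratio = 4, N = 132):
  red: 132 × 1/4 = 33
  pink: 132 × 2/4 = 66
  white: 132 × 1/4 = 33
χ² = Σ (O − E)² / E
  red: (34 − 33)² / 33 = 0.0303
  pink: (64 − 66)² / 66 = 0.0606
  white: (34 − 33)² / 33 = 0.0303
χ² = 0.0303 + 0.0606 + 0.0303 = 0.1212 ≈ 0.121
Degrees of freedom = 3 − 1 = 2; critical value at α = 0.05 is 5.991.
Since 0.121 < 5.991, we fail to reject the null hypothesis — the data are consistent with the 1:2:1 ratio.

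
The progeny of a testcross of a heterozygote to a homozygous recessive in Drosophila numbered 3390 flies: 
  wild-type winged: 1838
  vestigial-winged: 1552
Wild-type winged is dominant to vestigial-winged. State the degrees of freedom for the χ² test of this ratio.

1

A testcross of a heterozygote (Aa × aa) gives a 1:1 phenotypic ratio.
A goodness-of-fit test with 2 phenotype classes has df = 2 − 1 = 1.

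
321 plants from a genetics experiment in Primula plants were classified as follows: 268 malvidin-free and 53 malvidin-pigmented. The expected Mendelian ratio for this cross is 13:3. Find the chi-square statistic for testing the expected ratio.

1.056

Expected counts for N = 321 under a 13:3 ratio (total parts = 16):
  malvidin-free: 321 × 13/16 = 260.8125
  malvidin-pigmented: 321 × 3/16 = 60.1875
χ² = Σ (O − E)² / E
  malvidin-free: (268 − 260.8125)² / 260.8125 = 0.1981
  malvidin-pigmented: (53 − 60.1875)² / 60.1875 = 0.8583
χ² = 0.1981 + 0.8583 = 1.0564 ≈ 1.056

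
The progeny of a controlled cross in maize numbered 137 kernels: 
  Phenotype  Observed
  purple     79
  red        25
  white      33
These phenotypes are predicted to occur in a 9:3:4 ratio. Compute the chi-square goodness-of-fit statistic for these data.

0.113

Total ratio parts = 16. Expected numbers out of 137:
  purple: 137 × 9/16 = 77.0625
  red: 137 × 3/16 = 25.6875
  white: 137 × 4/16 = 34.25
χ² = Σ (O − E)² / E
  purple: (79 − 77.0625)² / 77.0625 = 0.0487
  red: (25 − 25.6875)² / 25.6875 = 0.0184
  white: (33 − 34.25)² / 34.25 = 0.0456
χ² = 0.0487 + 0.0184 + 0.0456 = 0.1127 ≈ 0.113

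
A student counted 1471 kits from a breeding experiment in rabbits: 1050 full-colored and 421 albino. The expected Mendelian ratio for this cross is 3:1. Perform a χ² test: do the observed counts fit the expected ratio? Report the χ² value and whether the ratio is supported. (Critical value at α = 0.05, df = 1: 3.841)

10.281; not consistent

Expected counts for N = 1471 under a 3:1 ratio (total parts = 4):
  full-colored: 1471 × 3/4 = 1103.25
  albino: 1471 × 1/4 = 367.75
χ² = Σ (O − E)² / E
  full-colored: (1050 − 1103.25)² / 1103.25 = 2.5702
  albino: (421 − 367.75)² / 367.75 = 7.7106
χ² = 2.5702 + 7.7106 = 10.2808 ≈ 10.281
Degrees of freedom = 2 − 1 = 1; critical value at α = 0.05 is 3.841.
Since 10.281 > 3.841, we reject the null hypothesis — the data do not fit the 3:1 ratio.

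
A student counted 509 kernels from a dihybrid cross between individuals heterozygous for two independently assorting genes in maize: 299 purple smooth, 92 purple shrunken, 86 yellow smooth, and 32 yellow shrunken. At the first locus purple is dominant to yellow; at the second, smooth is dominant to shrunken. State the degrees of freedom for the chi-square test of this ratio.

3

A dihybrid F₂ with independent assortment and complete dominance at both loci gives a 9:3:3:1 phenotypic ratio.
A goodness-of-fit test with 4 phenotype classes has df = 4 − 1 = 3.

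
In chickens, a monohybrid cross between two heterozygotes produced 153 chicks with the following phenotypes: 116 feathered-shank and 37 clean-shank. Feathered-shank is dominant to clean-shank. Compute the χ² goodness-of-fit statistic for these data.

0.054

For a monohybrid cross between heterozygotes with complete dominance, the expected phenotypic ratio is 3:1.
The 3:1 ratio has 4 parts, so with N = 153 the expected counts are:
  feathered-shank: 153 × 3/4 = 114.75
  clean-shank: 153 × 1/4 = 38.25
χ² = Σ (O − E)² / E
  feathered-shank: (116 − 114.75)² / 114.75 = 0.0136
  clean-shank: (37 − 38.25)² / 38.25 = 0.0408
χ² = 0.0136 + 0.0408 = 0.0544 ≈ 0.054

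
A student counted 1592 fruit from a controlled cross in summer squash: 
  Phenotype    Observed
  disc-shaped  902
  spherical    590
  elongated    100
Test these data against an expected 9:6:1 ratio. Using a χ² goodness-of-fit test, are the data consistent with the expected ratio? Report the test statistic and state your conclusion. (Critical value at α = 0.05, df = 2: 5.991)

0.132; consistent

Under the 9:6:1 hypothesis (Σ ratio = 16, N = 1592):
  disc-shaped: 1592 × 9/16 = 895.5
  spherical: 1592 × 6/16 = 597
  elongated: 1592 × 1/16 = 99.5
χ² = Σ (O − E)² / E
  disc-shaped: (902 − 895.5)² / 895.5 = 0.0472
  spherical: (590 − 597)² / 597 = 0.0821
  elongated: (100 − 99.5)² / 99.5 = 0.0025
χ² = 0.0472 + 0.0821 + 0.0025 = 0.1318 ≈ 0.132
Degrees of freedom = 3 − 1 = 2; critical value at α = 0.05 is 5.991.
Since 0.132 < 5.991, we fail to reject the null hypothesis — the data are consistent with the 9:6:1 ratio.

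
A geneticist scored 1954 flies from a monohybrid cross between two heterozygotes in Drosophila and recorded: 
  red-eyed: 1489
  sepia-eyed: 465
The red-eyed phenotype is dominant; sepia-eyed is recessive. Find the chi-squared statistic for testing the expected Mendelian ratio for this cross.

For a monohybrid cross between heterozygotes with complete dominance, the expected phenotypic ratio is 3:1.
Total ratio parts = 4. Expected numbers out of 1954:
  red-eyed: 1954 × 3/4 = 1465.5
  sepia-eyed: 1954 × 1/4 = 488.5
χ² = Σ (O − E)² / E
  red-eyed: (1489 − 1465.5)² / 1465.5 = 0.3768
  sepia-eyed: (465 − 488.5)² / 488.5 = 1.1305
χ² = 0.3768 + 1.1305 = 1.5073 ≈ 1.507

1.507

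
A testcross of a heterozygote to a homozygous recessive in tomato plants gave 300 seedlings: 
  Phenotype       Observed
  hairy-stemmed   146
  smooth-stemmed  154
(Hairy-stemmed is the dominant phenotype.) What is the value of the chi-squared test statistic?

A testcross of a heterozygote (Aa × aa) gives a 1:1 phenotypic ratio.
The 1:1 ratio has 2 parts, so with N = 300 the expected counts are:
  hairy-stemmed: 300 × 1/2 = 150
  smooth-stemmed: 300 × 1/2 = 150
χ² = Σ (O − E)² / E
  hairy-stemmed: (146 − 150)² / 150 = 0.1067
  smooth-stemmed: (154 − 150)² / 150 = 0.1067
χ² = 0.1067 + 0.1067 = 0.2134 ≈ 0.213

0.213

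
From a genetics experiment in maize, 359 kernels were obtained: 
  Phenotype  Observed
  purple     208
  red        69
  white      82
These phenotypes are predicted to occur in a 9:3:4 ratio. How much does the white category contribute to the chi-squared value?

0.669

Expected counts for N = 359 under a 9:3:4 ratio (total parts = 16):
  purple: 359 × 9/16 = 201.9375
  red: 359 × 3/16 = 67.3125
  white: 359 × 4/16 = 89.75
Contribution of white: (82 − 89.75)² / 89.75 = 0.6692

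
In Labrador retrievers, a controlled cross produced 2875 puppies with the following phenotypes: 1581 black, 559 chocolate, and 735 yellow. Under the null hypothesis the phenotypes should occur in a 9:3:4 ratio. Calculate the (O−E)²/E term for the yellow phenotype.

0.367

Total ratio parts = 16. Expected numbers out of 2875:
  black: 2875 × 9/16 = 1617.1875
  chocolate: 2875 × 3/16 = 539.0625
  yellow: 2875 × 4/16 = 718.75
Contribution of yellow: (735 − 718.75)² / 718.75 = 0.3674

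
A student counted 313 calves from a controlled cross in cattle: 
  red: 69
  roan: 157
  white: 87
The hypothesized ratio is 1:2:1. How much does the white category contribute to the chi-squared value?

Expected counts for N = 313 under a 1:2:1 ratio (total parts = 4):
  red: 313 × 1/4 = 78.25
  roan: 313 × 2/4 = 156.5
  white: 313 × 1/4 = 78.25
Contribution of white: (87 − 78.25)² / 78.25 = 0.9784

0.978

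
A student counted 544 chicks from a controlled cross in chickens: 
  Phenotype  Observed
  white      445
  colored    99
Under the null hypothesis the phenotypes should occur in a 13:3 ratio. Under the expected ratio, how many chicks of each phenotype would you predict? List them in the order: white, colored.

Under the 13:3 hypothesis (Σ ratio = 16, N = 544):
  white: 544 × 13/16 = 442
  colored: 544 × 3/16 = 102

442, 102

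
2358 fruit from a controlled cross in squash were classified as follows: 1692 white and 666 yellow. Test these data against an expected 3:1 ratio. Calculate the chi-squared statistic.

13.237

Expected counts for N = 2358 under a 3:1 ratio (total parts = 4):
  white: 2358 × 3/4 = 1768.5
  yellow: 2358 × 1/4 = 589.5
χ² = Σ (O − E)² / E
  white: (1692 − 1768.5)² / 1768.5 = 3.3092
  yellow: (666 − 589.5)² / 589.5 = 9.9275
χ² = 3.3092 + 9.9275 = 13.2367 ≈ 13.237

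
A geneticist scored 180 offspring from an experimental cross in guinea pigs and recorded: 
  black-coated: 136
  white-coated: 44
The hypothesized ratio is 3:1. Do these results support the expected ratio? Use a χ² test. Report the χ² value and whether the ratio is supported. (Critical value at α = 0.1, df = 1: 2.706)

0.030; consistent

Under the 3:1 hypothesis (Σ ratio = 4, N = 180):
  black-coated: 180 × 3/4 = 135
  white-coated: 180 × 1/4 = 45
χ² = Σ (O − E)² / E
  black-coated: (136 − 135)² / 135 = 0.0074
  white-coated: (44 − 45)² / 45 = 0.0222
χ² = 0.0074 + 0.0222 = 0.0296 ≈ 0.030
Degrees of freedom = 2 − 1 = 1; critical value at α = 0.1 is 2.706.
Since 0.030 < 2.706, we fail to reject the null hypothesis — the data are consistent with the 3:1 ratio.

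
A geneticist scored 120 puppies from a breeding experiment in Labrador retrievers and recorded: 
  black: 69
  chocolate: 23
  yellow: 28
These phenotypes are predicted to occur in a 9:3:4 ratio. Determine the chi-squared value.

Total ratio parts = 16. Expected numbers out of 120:
  black: 120 × 9/16 = 67.5
  chocolate: 120 × 3/16 = 22.5
  yellow: 120 × 4/16 = 30
χ² = Σ (O − E)² / E
  black: (69 − 67.5)² / 67.5 = 0.0333
  chocolate: (23 − 22.5)² / 22.5 = 0.0111
  yellow: (28 − 30)² / 30 = 0.1333
χ² = 0.0333 + 0.0111 + 0.1333 = 0.1777 ≈ 0.178

0.178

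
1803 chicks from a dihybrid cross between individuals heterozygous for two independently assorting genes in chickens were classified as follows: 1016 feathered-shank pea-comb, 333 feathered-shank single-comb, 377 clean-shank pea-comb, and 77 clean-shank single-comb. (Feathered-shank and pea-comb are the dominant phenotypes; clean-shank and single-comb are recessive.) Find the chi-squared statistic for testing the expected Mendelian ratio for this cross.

A dihybrid F₂ with independent assortment and complete dominance at both loci gives a 9:3:3:1 phenotypic ratio.
The 9:3:3:1 ratio has 16 parts, so with N = 1803 the expected counts are:
  feathered-shank pea-comb: 1803 × 9/16 = 1014.1875
  feathered-shank single-comb: 1803 × 3/16 = 338.0625
  clean-shank pea-comb: 1803 × 3/16 = 338.0625
  clean-shank single-comb: 1803 × 1/16 = 112.6875
χ² = Σ (O − E)² / E
  feathered-shank pea-comb: (1016 − 1014.1875)² / 1014.1875 = 0.0032
  feathered-shank single-comb: (333 − 338.0625)² / 338.0625 = 0.0758
  clean-shank pea-comb: (377 − 338.0625)² / 338.0625 = 4.4848
  clean-shank single-comb: (77 − 112.6875)² / 112.6875 = 11.3020
χ² = 0.0032 + 0.0758 + 4.4848 + 11.3020 = 15.8658 ≈ 15.866

15.866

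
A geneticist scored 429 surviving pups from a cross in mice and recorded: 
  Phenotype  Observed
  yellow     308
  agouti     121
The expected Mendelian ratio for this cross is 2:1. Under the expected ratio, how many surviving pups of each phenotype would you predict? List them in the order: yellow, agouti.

Total ratio parts = 3. Expected numbers out of 429:
  yellow: 429 × 2/3 = 286
  agouti: 429 × 1/3 = 143

286, 143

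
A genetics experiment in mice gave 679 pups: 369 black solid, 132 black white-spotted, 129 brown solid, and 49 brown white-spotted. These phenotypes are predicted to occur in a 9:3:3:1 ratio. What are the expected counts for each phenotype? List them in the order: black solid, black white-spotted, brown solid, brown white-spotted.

Under the 9:3:3:1 hypothesis (Σ ratio = 16, N = 679):
  black solid: 679 × 9/16 = 381.9375
  black white-spotted: 679 × 3/16 = 127.3125
  brown solid: 679 × 3/16 = 127.3125
  brown white-spotted: 679 × 1/16 = 42.4375

381.9375, 127.3125, 127.3125, 42.4375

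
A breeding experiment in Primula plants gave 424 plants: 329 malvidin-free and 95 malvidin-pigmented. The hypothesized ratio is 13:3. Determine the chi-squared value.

3.719

Total ratio parts = 16. Expected numbers out of 424:
  malvidin-free: 424 × 13/16 = 344.5
  malvidin-pigmented: 424 × 3/16 = 79.5
χ² = Σ (O − E)² / E
  malvidin-free: (329 − 344.5)² / 344.5 = 0.6974
  malvidin-pigmented: (95 − 79.5)² / 79.5 = 3.0220
χ² = 0.6974 + 3.0220 = 3.7194 ≈ 3.719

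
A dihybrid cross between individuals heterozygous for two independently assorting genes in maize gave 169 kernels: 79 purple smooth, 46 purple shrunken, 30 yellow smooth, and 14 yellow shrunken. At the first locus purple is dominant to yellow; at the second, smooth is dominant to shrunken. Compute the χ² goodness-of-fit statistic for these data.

10.387

A dihybrid F₂ with independent assortment and complete dominance at both loci gives a 9:3:3:1 phenotypic ratio.
Total ratio parts = 16. Expected numbers out of 169:
  purple smooth: 169 × 9/16 = 95.0625
  purple shrunken: 169 × 3/16 = 31.6875
  yellow smooth: 169 × 3/16 = 31.6875
  yellow shrunken: 169 × 1/16 = 10.5625
χ² = Σ (O − E)² / E
  purple smooth: (79 − 95.0625)² / 95.0625 = 2.7140
  purple shrunken: (46 − 31.6875)² / 31.6875 = 6.4646
  yellow smooth: (30 − 31.6875)² / 31.6875 = 0.0899
  yellow shrunken: (14 − 10.5625)² / 10.5625 = 1.1187
χ² = 2.7140 + 6.4646 + 0.0899 + 1.1187 = 10.3872 ≈ 10.387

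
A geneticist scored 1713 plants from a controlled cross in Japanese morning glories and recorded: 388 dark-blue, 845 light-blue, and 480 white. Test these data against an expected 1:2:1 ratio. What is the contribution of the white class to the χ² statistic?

6.254

Under the 1:2:1 hypothesis (Σ ratio = 4, N = 1713):
  dark-blue: 1713 × 1/4 = 428.25
  light-blue: 1713 × 2/4 = 856.5
  white: 1713 × 1/4 = 428.25
Contribution of white: (480 − 428.25)² / 428.25 = 6.2535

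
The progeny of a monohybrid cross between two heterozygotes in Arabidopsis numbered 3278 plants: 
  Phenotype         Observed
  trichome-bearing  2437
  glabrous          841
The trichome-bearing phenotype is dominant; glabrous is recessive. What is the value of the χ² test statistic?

0.752

For a monohybrid cross between heterozygotes with complete dominance, the expected phenotypic ratio is 3:1.
Under the 3:1 hypothesis (Σ ratio = 4, N = 3278):
  trichome-bearing: 3278 × 3/4 = 2458.5
  glabrous: 3278 × 1/4 = 819.5
χ² = Σ (O − E)² / E
  trichome-bearing: (2437 − 2458.5)² / 2458.5 = 0.1880
  glabrous: (841 − 819.5)² / 819.5 = 0.5641
χ² = 0.1880 + 0.5641 = 0.7521 ≈ 0.752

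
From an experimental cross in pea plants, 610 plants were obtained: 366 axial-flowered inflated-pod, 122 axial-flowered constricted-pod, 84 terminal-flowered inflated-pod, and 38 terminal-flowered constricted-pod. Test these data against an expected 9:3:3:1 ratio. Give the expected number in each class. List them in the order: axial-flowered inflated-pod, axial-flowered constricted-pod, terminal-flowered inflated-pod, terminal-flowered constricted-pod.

Total ratio parts = 16. Expected numbers out of 610:
  axial-flowered inflated-pod: 610 × 9/16 = 343.125
  axial-flowered constricted-pod: 610 × 3/16 = 114.375
  terminal-flowered inflated-pod: 610 × 3/16 = 114.375
  terminal-flowered constricted-pod: 610 × 1/16 = 38.125

343.125, 114.375, 114.375, 38.125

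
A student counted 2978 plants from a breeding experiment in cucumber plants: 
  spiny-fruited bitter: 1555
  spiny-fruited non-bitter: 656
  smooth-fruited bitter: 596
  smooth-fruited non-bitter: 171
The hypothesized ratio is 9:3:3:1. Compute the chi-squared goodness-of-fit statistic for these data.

29.447

Total ratio parts = 16. Expected numbers out of 2978:
  spiny-fruited bitter: 2978 × 9/16 = 1675.125
  spiny-fruited non-bitter: 2978 × 3/16 = 558.375
  smooth-fruited bitter: 2978 × 3/16 = 558.375
  smooth-fruited non-bitter: 2978 × 1/16 = 186.125
χ² = Σ (O − E)² / E
  spiny-fruited bitter: (1555 − 1675.125)² / 1675.125 = 8.6143
  spiny-fruited non-bitter: (656 − 558.375)² / 558.375 = 17.0685
  smooth-fruited bitter: (596 − 558.375)² / 558.375 = 2.5353
  smooth-fruited non-bitter: (171 − 186.125)² / 186.125 = 1.2291
χ² = 8.6143 + 17.0685 + 2.5353 + 1.2291 = 29.4472 ≈ 29.447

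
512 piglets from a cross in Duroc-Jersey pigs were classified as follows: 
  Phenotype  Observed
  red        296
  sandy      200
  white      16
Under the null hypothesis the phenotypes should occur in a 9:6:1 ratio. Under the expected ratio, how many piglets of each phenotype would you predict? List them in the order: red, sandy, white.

Expected counts for N = 512 under a 9:6:1 ratio (total parts = 16):
  red: 512 × 9/16 = 288
  sandy: 512 × 6/16 = 192
  white: 512 × 1/16 = 32

288, 192, 32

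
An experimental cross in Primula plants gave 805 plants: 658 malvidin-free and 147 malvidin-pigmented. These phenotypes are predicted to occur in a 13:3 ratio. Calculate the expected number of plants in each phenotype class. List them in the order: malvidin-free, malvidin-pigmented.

654.0625, 150.9375

Total ratio parts = 16. Expected numbers out of 805:
  malvidin-free: 805 × 13/16 = 654.0625
  malvidin-pigmented: 805 × 3/16 = 150.9375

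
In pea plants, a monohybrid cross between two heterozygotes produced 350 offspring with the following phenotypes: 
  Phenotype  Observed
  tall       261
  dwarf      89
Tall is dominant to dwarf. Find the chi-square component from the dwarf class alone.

For a monohybrid cross between heterozygotes with complete dominance, the expected phenotypic ratio is 3:1.
Total ratio parts = 4. Expected numbers out of 350:
  tall: 350 × 3/4 = 262.5
  dwarf: 350 × 1/4 = 87.5
Contribution of dwarf: (89 − 87.5)² / 87.5 = 0.0257

0.026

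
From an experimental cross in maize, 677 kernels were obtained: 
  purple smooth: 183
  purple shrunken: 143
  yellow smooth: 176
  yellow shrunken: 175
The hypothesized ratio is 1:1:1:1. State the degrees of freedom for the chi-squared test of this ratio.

A goodness-of-fit test with 4 phenotype classes has df = 4 − 1 = 3.

3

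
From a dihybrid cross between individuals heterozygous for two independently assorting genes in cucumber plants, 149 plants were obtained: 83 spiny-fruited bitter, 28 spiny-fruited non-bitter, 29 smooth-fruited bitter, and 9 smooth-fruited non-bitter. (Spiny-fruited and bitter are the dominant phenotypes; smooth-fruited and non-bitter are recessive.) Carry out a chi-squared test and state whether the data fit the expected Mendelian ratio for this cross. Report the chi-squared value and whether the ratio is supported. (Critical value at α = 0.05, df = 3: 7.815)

0.059; consistent

A dihybrid F₂ with independent assortment and complete dominance at both loci gives a 9:3:3:1 phenotypic ratio.
Under the 9:3:3:1 hypothesis (Σ ratio = 16, N = 149):
  spiny-fruited bitter: 149 × 9/16 = 83.8125
  spiny-fruited non-bitter: 149 × 3/16 = 27.9375
  smooth-fruited bitter: 149 × 3/16 = 27.9375
  smooth-fruited non-bitter: 149 × 1/16 = 9.3125
χ² = Σ (O − E)² / E
  spiny-fruited bitter: (83 − 83.8125)² / 83.8125 = 0.0079
  spiny-fruited non-bitter: (28 − 27.9375)² / 27.9375 = 0.0001
  smooth-fruited bitter: (29 − 27.9375)² / 27.9375 = 0.0404
  smooth-fruited non-bitter: (9 − 9.3125)² / 9.3125 = 0.0105
χ² = 0.0079 + 0.0001 + 0.0404 + 0.0105 = 0.0589 ≈ 0.059
Degrees of freedom = 4 − 1 = 3; critical value at α = 0.05 is 7.815.
Since 0.059 < 7.815, we fail to reject the null hypothesis — the data are consistent with the 9:3:3:1 ratio.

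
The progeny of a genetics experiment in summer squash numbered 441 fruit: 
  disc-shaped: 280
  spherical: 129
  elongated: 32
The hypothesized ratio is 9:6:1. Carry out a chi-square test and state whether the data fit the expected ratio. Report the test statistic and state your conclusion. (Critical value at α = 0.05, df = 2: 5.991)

Expected counts for N = 441 under a 9:6:1 ratio (total parts = 16):
  disc-shaped: 441 × 9/16 = 248.0625
  spherical: 441 × 6/16 = 165.375
  elongated: 441 × 1/16 = 27.5625
χ² = Σ (O − E)² / E
  disc-shaped: (280 − 248.0625)² / 248.0625 = 4.1119
  spherical: (129 − 165.375)² / 165.375 = 8.0009
  elongated: (32 − 27.5625)² / 27.5625 = 0.7144
χ² = 4.1119 + 8.0009 + 0.7144 = 12.8272 ≈ 12.827
Degrees of freedom = 3 − 1 = 2; critical value at α = 0.05 is 5.991.
Since 12.827 > 5.991, we reject the null hypothesis — the data do not fit the 9:6:1 ratio.

12.827; not consistent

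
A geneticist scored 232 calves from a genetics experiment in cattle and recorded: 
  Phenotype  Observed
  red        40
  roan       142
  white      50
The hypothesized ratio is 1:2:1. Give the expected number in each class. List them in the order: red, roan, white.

Expected counts for N = 232 under a 1:2:1 ratio (total parts = 4):
  red: 232 × 1/4 = 58
  roan: 232 × 2/4 = 116
  white: 232 × 1/4 = 58

58, 116, 58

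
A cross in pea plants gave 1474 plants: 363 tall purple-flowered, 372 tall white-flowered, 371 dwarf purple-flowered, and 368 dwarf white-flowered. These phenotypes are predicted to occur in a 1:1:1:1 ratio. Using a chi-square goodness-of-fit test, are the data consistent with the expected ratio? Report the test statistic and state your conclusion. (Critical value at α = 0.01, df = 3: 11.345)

Total ratio parts = 4. Expected numbers out of 1474:
  tall purple-flowered: 1474 × 1/4 = 368.5
  tall white-flowered: 1474 × 1/4 = 368.5
  dwarf purple-flowered: 1474 × 1/4 = 368.5
  dwarf white-flowered: 1474 × 1/4 = 368.5
χ² = Σ (O − E)² / E
  tall purple-flowered: (363 − 368.5)² / 368.5 = 0.0821
  tall white-flowered: (372 − 368.5)² / 368.5 = 0.0332
  dwarf purple-flowered: (371 − 368.5)² / 368.5 = 0.0170
  dwarf white-flowered: (368 − 368.5)² / 368.5 = 0.0007
χ² = 0.0821 + 0.0332 + 0.0170 + 0.0007 = 0.133
Degrees of freedom = 4 − 1 = 3; critical value at α = 0.01 is 11.345.
Since 0.133 < 11.345, we fail to reject the null hypothesis — the data are consistent with the 1:1:1:1 ratio.

0.133; consistent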